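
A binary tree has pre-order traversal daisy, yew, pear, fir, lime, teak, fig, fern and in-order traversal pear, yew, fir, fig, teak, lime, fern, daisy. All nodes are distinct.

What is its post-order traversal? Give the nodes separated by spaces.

The first element of pre-order is the root; it splits in-order into left and right subtrees.
Root daisy: left subtree has 7 nodes {pear, yew, fir, fig, teak, lime, fern}, right has 0 { }.
  Root yew: left subtree has 1 node {pear}, right has 5 {fir, fig, teak, lime, fern}.
    Root fir: left subtree has 0 nodes { }, right has 4 {fig, teak, lime, fern}.
      Root lime: left subtree has 2 nodes {fig, teak}, right has 1 {fern}.
        Root teak: left subtree has 1 node {fig}, right has 0 { }.

pear fig teak fern lime fir yew daisy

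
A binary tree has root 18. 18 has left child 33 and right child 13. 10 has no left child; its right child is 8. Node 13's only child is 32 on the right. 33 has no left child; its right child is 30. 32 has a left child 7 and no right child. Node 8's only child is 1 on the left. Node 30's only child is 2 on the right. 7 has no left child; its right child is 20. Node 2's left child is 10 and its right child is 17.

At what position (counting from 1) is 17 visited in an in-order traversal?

7

In-order visits the left subtree, then the node, then the right subtree.
At 18: go left to 33.
  At 33: no left child.
  Visit 33.
  At 33: go right to 30.
    At 30: no left child.
    Visit 30.
    At 30: go right to 2.
      At 2: go left to 10.
        At 10: no left child.
        Visit 10.
        At 10: go right to 8.
          At 8: go left to 1.
            1 is a leaf — visit 1.
          Visit 8.
          At 8: no right child.
      Visit 2.
      At 2: go right to 17.
        17 is a leaf — visit 17.
Visit 18.
At 18: go right to 13.
  At 13: no left child.
  Visit 13.
  At 13: go right to 32.
    At 32: go left to 7.
      At 7: no left child.
      Visit 7.
      At 7: go right to 20.
        20 is a leaf — visit 20.
    Visit 32.
    At 32: no right child.
Full in-order sequence: 33, 30, 10, 1, 8, 2, 17, 18, 13, 7, 20, 32.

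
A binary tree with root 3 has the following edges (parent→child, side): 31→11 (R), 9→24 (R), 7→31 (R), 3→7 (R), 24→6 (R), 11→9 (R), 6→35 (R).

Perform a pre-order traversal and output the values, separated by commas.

3, 7, 31, 11, 9, 24, 6, 35

Pre-order visits the node, then its left subtree, then its right subtree.
Visit 3.
At 3: no left child.
At 3: go right to 7.
  Visit 7.
  At 7: no left child.
  At 7: go right to 31.
    Visit 31.
    At 31: no left child.
    At 31: go right to 11.
      Visit 11.
      At 11: no left child.
      At 11: go right to 9.
        Visit 9.
        At 9: no left child.
        At 9: go right to 24.
          Visit 24.
          At 24: no left child.
          At 24: go right to 6.
            Visit 6.
            At 6: no left child.
            At 6: go right to 35.
              35 is a leaf — visit 35.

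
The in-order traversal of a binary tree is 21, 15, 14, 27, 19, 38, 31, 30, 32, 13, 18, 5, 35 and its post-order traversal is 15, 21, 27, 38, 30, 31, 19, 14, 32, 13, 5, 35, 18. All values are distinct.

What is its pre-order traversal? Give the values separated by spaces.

18 13 32 14 21 15 19 27 31 38 30 35 5

The last element of post-order is the root; it splits in-order into left and right subtrees.
Root 18: left subtree has 10 nodes {21, 15, 14, 27, 19, 38, 31, 30, 32, 13}, right has 2 {5, 35}.
  Root 13: left subtree has 9 nodes {21, 15, 14, 27, 19, 38, 31, 30, 32}, right has 0 { }.
    Root 32: left subtree has 8 nodes {21, 15, 14, 27, 19, 38, 31, 30}, right has 0 { }.
      Root 14: left subtree has 2 nodes {21, 15}, right has 5 {27, 19, 38, 31, 30}.
        Root 21: left subtree has 0 nodes { }, right has 1 {15}.
        Root 19: left subtree has 1 node {27}, right has 3 {38, 31, 30}.
          Root 31: left subtree has 1 node {38}, right has 1 {30}.
  Root 35: left subtree has 1 node {5}, right has 0 { }.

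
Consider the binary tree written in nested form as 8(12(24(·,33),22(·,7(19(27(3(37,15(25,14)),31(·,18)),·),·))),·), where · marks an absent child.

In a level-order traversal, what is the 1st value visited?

Level-order visits nodes level by level from the root, left to right within each level.
Level 0: 8
Level 1: 12
Level 2: 24, 22
Level 3: 33, 7
Level 4: 19
Level 5: 27
Level 6: 3, 31
Level 7: 37, 15, 18
Level 8: 25, 14
Full level-order sequence: 8, 12, 24, 22, 33, 7, 19, 27, 3, 31, 37, 15, 18, 25, 14.

8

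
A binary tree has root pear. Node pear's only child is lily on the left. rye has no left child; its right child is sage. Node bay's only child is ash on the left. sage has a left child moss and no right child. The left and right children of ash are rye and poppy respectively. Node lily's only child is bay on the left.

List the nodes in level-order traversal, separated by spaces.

pear lily bay ash rye poppy sage moss

Level-order visits nodes level by level from the root, left to right within each level.
Level 0: pear
Level 1: lily
Level 2: bay
Level 3: ash
Level 4: rye, poppy
Level 5: sage
Level 6: moss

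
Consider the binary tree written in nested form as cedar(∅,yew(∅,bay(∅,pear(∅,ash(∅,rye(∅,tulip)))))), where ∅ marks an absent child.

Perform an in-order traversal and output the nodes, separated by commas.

cedar, yew, bay, pear, ash, rye, tulip

In-order visits the left subtree, then the node, then the right subtree.
At cedar: no left child.
Visit cedar.
At cedar: go right to yew.
  At yew: no left child.
  Visit yew.
  At yew: go right to bay.
    At bay: no left child.
    Visit bay.
    At bay: go right to pear.
      At pear: no left child.
      Visit pear.
      At pear: go right to ash.
        At ash: no left child.
        Visit ash.
        At ash: go right to rye.
          At rye: no left child.
          Visit rye.
          At rye: go right to tulip.
            tulip is a leaf — visit tulip.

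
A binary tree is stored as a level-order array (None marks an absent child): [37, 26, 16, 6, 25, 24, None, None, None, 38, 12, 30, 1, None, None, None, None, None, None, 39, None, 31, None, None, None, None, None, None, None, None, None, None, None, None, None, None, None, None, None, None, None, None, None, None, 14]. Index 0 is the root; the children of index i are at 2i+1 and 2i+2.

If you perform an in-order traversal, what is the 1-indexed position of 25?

In-order visits the left subtree, then the node, then the right subtree.
At 37: go left to 26.
  At 26: go left to 6.
    6 is a leaf — visit 6.
  Visit 26.
  At 26: go right to 25.
    At 25: go left to 38.
      At 38: go left to 39.
        39 is a leaf — visit 39.
      Visit 38.
      At 38: no right child.
    Visit 25.
    At 25: go right to 12.
      At 12: go left to 31.
        At 31: no left child.
        Visit 31.
        At 31: go right to 14.
          14 is a leaf — visit 14.
      Visit 12.
      At 12: no right child.
Visit 37.
At 37: go right to 16.
  At 16: go left to 24.
    At 24: go left to 30.
      30 is a leaf — visit 30.
    Visit 24.
    At 24: go right to 1.
      1 is a leaf — visit 1.
  Visit 16.
  At 16: no right child.
Full in-order sequence: 6, 26, 39, 38, 25, 31, 14, 12, 37, 30, 24, 1, 16.

5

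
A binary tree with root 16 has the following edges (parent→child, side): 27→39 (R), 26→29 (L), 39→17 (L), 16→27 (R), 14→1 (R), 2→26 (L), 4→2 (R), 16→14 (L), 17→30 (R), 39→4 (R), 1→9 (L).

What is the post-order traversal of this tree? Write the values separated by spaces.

Post-order visits the left subtree, then the right subtree, then the node.
At 16: go left to 14.
  At 14: no left child.
  At 14: go right to 1.
    At 1: go left to 9.
      9 is a leaf — visit 9.
    At 1: no right child.
    Visit 1.
  Visit 14.
At 16: go right to 27.
  At 27: no left child.
  At 27: go right to 39.
    At 39: go left to 17.
      At 17: no left child.
      At 17: go right to 30.
        30 is a leaf — visit 30.
      Visit 17.
    At 39: go right to 4.
      At 4: no left child.
      At 4: go right to 2.
        At 2: go left to 26.
          At 26: go left to 29.
            29 is a leaf — visit 29.
          At 26: no right child.
          Visit 26.
        At 2: no right child.
        Visit 2.
      Visit 4.
    Visit 39.
  Visit 27.
Visit 16.

9 1 14 30 17 29 26 2 4 39 27 16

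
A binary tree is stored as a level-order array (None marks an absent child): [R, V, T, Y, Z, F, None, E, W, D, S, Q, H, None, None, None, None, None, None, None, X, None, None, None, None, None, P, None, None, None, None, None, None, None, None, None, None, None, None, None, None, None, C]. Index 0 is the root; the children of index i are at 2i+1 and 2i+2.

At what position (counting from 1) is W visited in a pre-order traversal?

Pre-order visits the node, then its left subtree, then its right subtree.
Visit R.
At R: go left to V.
  Visit V.
  At V: go left to Y.
    Visit Y.
    At Y: go left to E.
      E is a leaf — visit E.
    At Y: go right to W.
      W is a leaf — visit W.
  At V: go right to Z.
    Visit Z.
    At Z: go left to D.
      Visit D.
      At D: no left child.
      At D: go right to X.
        Visit X.
        At X: no left child.
        At X: go right to C.
          C is a leaf — visit C.
    At Z: go right to S.
      S is a leaf — visit S.
At R: go right to T.
  Visit T.
  At T: go left to F.
    Visit F.
    At F: go left to Q.
      Q is a leaf — visit Q.
    At F: go right to H.
      Visit H.
      At H: no left child.
      At H: go right to P.
        P is a leaf — visit P.
  At T: no right child.
Full pre-order sequence: R, V, Y, E, W, Z, D, X, C, S, T, F, Q, H, P.

5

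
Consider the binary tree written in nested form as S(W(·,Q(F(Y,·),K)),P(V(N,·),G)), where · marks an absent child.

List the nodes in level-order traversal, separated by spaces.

S W P Q V G F K N Y

Level-order visits nodes level by level from the root, left to right within each level.
Level 0: S
Level 1: W, P
Level 2: Q, V, G
Level 3: F, K, N
Level 4: Y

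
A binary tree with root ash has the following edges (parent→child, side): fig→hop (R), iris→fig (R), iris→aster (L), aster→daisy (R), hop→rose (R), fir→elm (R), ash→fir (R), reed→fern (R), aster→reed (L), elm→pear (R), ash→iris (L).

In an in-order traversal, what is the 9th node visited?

In-order visits the left subtree, then the node, then the right subtree.
At ash: go left to iris.
  At iris: go left to aster.
    At aster: go left to reed.
      At reed: no left child.
      Visit reed.
      At reed: go right to fern.
        fern is a leaf — visit fern.
    Visit aster.
    At aster: go right to daisy.
      daisy is a leaf — visit daisy.
  Visit iris.
  At iris: go right to fig.
    At fig: no left child.
    Visit fig.
    At fig: go right to hop.
      At hop: no left child.
      Visit hop.
      At hop: go right to rose.
        rose is a leaf — visit rose.
Visit ash.
At ash: go right to fir.
  At fir: no left child.
  Visit fir.
  At fir: go right to elm.
    At elm: no left child.
    Visit elm.
    At elm: go right to pear.
      pear is a leaf — visit pear.
Full in-order sequence: reed, fern, aster, daisy, iris, fig, hop, rose, ash, fir, elm, pear.

ash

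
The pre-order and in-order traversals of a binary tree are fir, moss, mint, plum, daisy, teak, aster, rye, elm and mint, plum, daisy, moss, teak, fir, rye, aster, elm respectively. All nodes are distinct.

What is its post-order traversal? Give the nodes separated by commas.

daisy, plum, mint, teak, moss, rye, elm, aster, fir

The first element of pre-order is the root; it splits in-order into left and right subtrees.
Root fir: left subtree has 5 nodes {mint, plum, daisy, moss, teak}, right has 3 {rye, aster, elm}.
  Root moss: left subtree has 3 nodes {mint, plum, daisy}, right has 1 {teak}.
    Root mint: left subtree has 0 nodes { }, right has 2 {plum, daisy}.
      Root plum: left subtree has 0 nodes { }, right has 1 {daisy}.
  Root aster: left subtree has 1 node {rye}, right has 1 {elm}.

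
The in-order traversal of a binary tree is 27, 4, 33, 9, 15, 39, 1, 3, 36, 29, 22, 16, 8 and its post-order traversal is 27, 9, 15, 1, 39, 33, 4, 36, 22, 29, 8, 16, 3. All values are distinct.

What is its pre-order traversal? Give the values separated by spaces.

3 4 27 33 39 15 9 1 16 29 36 22 8

The last element of post-order is the root; it splits in-order into left and right subtrees.
Root 3: left subtree has 7 nodes {27, 4, 33, 9, 15, 39, 1}, right has 5 {36, 29, 22, 16, 8}.
  Root 4: left subtree has 1 node {27}, right has 5 {33, 9, 15, 39, 1}.
    Root 33: left subtree has 0 nodes { }, right has 4 {9, 15, 39, 1}.
      Root 39: left subtree has 2 nodes {9, 15}, right has 1 {1}.
        Root 15: left subtree has 1 node {9}, right has 0 { }.
  Root 16: left subtree has 3 nodes {36, 29, 22}, right has 1 {8}.
    Root 29: left subtree has 1 node {36}, right has 1 {22}.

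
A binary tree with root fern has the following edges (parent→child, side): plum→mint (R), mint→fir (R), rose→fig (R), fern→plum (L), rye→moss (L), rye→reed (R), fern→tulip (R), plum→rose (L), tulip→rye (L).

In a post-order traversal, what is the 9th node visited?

Post-order visits the left subtree, then the right subtree, then the node.
At fern: go left to plum.
  At plum: go left to rose.
    At rose: no left child.
    At rose: go right to fig.
      fig is a leaf — visit fig.
    Visit rose.
  At plum: go right to mint.
    At mint: no left child.
    At mint: go right to fir.
      fir is a leaf — visit fir.
    Visit mint.
  Visit plum.
At fern: go right to tulip.
  At tulip: go left to rye.
    At rye: go left to moss.
      moss is a leaf — visit moss.
    At rye: go right to reed.
      reed is a leaf — visit reed.
    Visit rye.
  At tulip: no right child.
  Visit tulip.
Visit fern.
Full post-order sequence: fig, rose, fir, mint, plum, moss, reed, rye, tulip, fern.

tulip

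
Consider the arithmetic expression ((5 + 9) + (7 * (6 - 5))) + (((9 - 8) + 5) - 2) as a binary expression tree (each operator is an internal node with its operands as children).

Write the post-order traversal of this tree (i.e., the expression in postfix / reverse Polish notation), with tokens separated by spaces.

5 9 + 7 6 5 - * + 9 8 - 5 + 2 - +

Post-order on an expression tree gives postfix notation: for each operator, emit left operand, right operand, then the operator.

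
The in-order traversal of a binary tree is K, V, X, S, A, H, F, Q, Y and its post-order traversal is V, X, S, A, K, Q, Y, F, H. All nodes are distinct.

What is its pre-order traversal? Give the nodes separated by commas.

The last element of post-order is the root; it splits in-order into left and right subtrees.
Root H: left subtree has 5 nodes {K, V, X, S, A}, right has 3 {F, Q, Y}.
  Root K: left subtree has 0 nodes { }, right has 4 {V, X, S, A}.
    Root A: left subtree has 3 nodes {V, X, S}, right has 0 { }.
      Root S: left subtree has 2 nodes {V, X}, right has 0 { }.
        Root X: left subtree has 1 node {V}, right has 0 { }.
  Root F: left subtree has 0 nodes { }, right has 2 {Q, Y}.
    Root Y: left subtree has 1 node {Q}, right has 0 { }.

H, K, A, S, X, V, F, Y, Q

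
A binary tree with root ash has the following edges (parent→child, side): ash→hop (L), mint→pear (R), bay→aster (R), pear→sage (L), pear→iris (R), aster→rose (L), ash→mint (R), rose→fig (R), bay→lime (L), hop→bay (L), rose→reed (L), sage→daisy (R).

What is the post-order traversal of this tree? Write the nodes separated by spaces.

Post-order visits the left subtree, then the right subtree, then the node.
At ash: go left to hop.
  At hop: go left to bay.
    At bay: go left to lime.
      lime is a leaf — visit lime.
    At bay: go right to aster.
      At aster: go left to rose.
        At rose: go left to reed.
          reed is a leaf — visit reed.
        At rose: go right to fig.
          fig is a leaf — visit fig.
        Visit rose.
      At aster: no right child.
      Visit aster.
    Visit bay.
  At hop: no right child.
  Visit hop.
At ash: go right to mint.
  At mint: no left child.
  At mint: go right to pear.
    At pear: go left to sage.
      At sage: no left child.
      At sage: go right to daisy.
        daisy is a leaf — visit daisy.
      Visit sage.
    At pear: go right to iris.
      iris is a leaf — visit iris.
    Visit pear.
  Visit mint.
Visit ash.

lime reed fig rose aster bay hop daisy sage iris pear mint ash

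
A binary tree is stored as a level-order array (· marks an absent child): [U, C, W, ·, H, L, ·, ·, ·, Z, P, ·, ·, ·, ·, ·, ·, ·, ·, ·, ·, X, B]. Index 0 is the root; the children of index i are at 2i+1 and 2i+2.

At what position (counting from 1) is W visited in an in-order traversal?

9

In-order visits the left subtree, then the node, then the right subtree.
At U: go left to C.
  At C: no left child.
  Visit C.
  At C: go right to H.
    At H: go left to Z.
      Z is a leaf — visit Z.
    Visit H.
    At H: go right to P.
      At P: go left to X.
        X is a leaf — visit X.
      Visit P.
      At P: go right to B.
        B is a leaf — visit B.
Visit U.
At U: go right to W.
  At W: go left to L.
    L is a leaf — visit L.
  Visit W.
  At W: no right child.
Full in-order sequence: C, Z, H, X, P, B, U, L, W.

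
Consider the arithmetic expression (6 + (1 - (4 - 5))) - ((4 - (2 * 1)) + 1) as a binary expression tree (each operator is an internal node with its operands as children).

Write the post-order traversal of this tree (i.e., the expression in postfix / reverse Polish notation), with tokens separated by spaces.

6 1 4 5 - - + 4 2 1 * - 1 + -

Post-order on an expression tree gives postfix notation: for each operator, emit left operand, right operand, then the operator.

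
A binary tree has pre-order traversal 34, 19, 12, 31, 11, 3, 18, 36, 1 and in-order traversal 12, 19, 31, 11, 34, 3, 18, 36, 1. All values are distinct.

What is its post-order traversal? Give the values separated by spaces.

The first element of pre-order is the root; it splits in-order into left and right subtrees.
Root 34: left subtree has 4 nodes {12, 19, 31, 11}, right has 4 {3, 18, 36, 1}.
  Root 19: left subtree has 1 node {12}, right has 2 {31, 11}.
    Root 31: left subtree has 0 nodes { }, right has 1 {11}.
  Root 3: left subtree has 0 nodes { }, right has 3 {18, 36, 1}.
    Root 18: left subtree has 0 nodes { }, right has 2 {36, 1}.
      Root 36: left subtree has 0 nodes { }, right has 1 {1}.

12 11 31 19 1 36 18 3 34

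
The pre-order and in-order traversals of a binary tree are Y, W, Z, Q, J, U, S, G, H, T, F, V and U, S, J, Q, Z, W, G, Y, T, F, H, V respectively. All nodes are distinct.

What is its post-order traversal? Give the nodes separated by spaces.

The first element of pre-order is the root; it splits in-order into left and right subtrees.
Root Y: left subtree has 7 nodes {U, S, J, Q, Z, W, G}, right has 4 {T, F, H, V}.
  Root W: left subtree has 5 nodes {U, S, J, Q, Z}, right has 1 {G}.
    Root Z: left subtree has 4 nodes {U, S, J, Q}, right has 0 { }.
      Root Q: left subtree has 3 nodes {U, S, J}, right has 0 { }.
        Root J: left subtree has 2 nodes {U, S}, right has 0 { }.
          Root U: left subtree has 0 nodes { }, right has 1 {S}.
  Root H: left subtree has 2 nodes {T, F}, right has 1 {V}.
    Root T: left subtree has 0 nodes { }, right has 1 {F}.

S U J Q Z G W F T V H Y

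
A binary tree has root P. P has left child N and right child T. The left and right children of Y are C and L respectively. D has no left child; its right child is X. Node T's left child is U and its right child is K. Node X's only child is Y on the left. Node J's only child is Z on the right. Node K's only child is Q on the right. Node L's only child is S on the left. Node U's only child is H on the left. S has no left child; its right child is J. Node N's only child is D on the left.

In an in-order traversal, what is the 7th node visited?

L

In-order visits the left subtree, then the node, then the right subtree.
At P: go left to N.
  At N: go left to D.
    At D: no left child.
    Visit D.
    At D: go right to X.
      At X: go left to Y.
        At Y: go left to C.
          C is a leaf — visit C.
        Visit Y.
        At Y: go right to L.
          At L: go left to S.
            At S: no left child.
            Visit S.
            At S: go right to J.
              At J: no left child.
              Visit J.
              At J: go right to Z.
                Z is a leaf — visit Z.
          Visit L.
          At L: no right child.
      Visit X.
      At X: no right child.
  Visit N.
  At N: no right child.
Visit P.
At P: go right to T.
  At T: go left to U.
    At U: go left to H.
      H is a leaf — visit H.
    Visit U.
    At U: no right child.
  Visit T.
  At T: go right to K.
    At K: no left child.
    Visit K.
    At K: go right to Q.
      Q is a leaf — visit Q.
Full in-order sequence: D, C, Y, S, J, Z, L, X, N, P, H, U, T, K, Q.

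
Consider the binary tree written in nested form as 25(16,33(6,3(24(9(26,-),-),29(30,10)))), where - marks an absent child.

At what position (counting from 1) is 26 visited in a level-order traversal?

Level-order visits nodes level by level from the root, left to right within each level.
Level 0: 25
Level 1: 16, 33
Level 2: 6, 3
Level 3: 24, 29
Level 4: 9, 30, 10
Level 5: 26
Full level-order sequence: 25, 16, 33, 6, 3, 24, 29, 9, 30, 10, 26.

11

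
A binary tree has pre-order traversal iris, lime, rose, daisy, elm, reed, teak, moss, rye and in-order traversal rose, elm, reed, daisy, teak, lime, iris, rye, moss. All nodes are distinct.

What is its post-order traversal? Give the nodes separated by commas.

reed, elm, teak, daisy, rose, lime, rye, moss, iris

The first element of pre-order is the root; it splits in-order into left and right subtrees.
Root iris: left subtree has 6 nodes {rose, elm, reed, daisy, teak, lime}, right has 2 {rye, moss}.
  Root lime: left subtree has 5 nodes {rose, elm, reed, daisy, teak}, right has 0 { }.
    Root rose: left subtree has 0 nodes { }, right has 4 {elm, reed, daisy, teak}.
      Root daisy: left subtree has 2 nodes {elm, reed}, right has 1 {teak}.
        Root elm: left subtree has 0 nodes { }, right has 1 {reed}.
  Root moss: left subtree has 1 node {rye}, right has 0 { }.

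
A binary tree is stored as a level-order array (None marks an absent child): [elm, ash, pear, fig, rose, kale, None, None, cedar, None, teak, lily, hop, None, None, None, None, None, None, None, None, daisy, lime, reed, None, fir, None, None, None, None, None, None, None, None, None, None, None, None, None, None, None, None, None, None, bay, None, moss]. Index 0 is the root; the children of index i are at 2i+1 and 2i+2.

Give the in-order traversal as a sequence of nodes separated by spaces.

fig cedar ash rose daisy bay teak lime moss elm reed lily kale fir hop pear

In-order visits the left subtree, then the node, then the right subtree.
At elm: go left to ash.
  At ash: go left to fig.
    At fig: no left child.
    Visit fig.
    At fig: go right to cedar.
      cedar is a leaf — visit cedar.
  Visit ash.
  At ash: go right to rose.
    At rose: no left child.
    Visit rose.
    At rose: go right to teak.
      At teak: go left to daisy.
        At daisy: no left child.
        Visit daisy.
        At daisy: go right to bay.
          bay is a leaf — visit bay.
      Visit teak.
      At teak: go right to lime.
        At lime: no left child.
        Visit lime.
        At lime: go right to moss.
          moss is a leaf — visit moss.
Visit elm.
At elm: go right to pear.
  At pear: go left to kale.
    At kale: go left to lily.
      At lily: go left to reed.
        reed is a leaf — visit reed.
      Visit lily.
      At lily: no right child.
    Visit kale.
    At kale: go right to hop.
      At hop: go left to fir.
        fir is a leaf — visit fir.
      Visit hop.
      At hop: no right child.
  Visit pear.
  At pear: no right child.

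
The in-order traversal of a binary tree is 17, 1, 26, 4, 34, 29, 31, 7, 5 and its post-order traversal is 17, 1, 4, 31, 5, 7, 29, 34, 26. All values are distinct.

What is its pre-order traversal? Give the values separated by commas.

The last element of post-order is the root; it splits in-order into left and right subtrees.
Root 26: left subtree has 2 nodes {17, 1}, right has 6 {4, 34, 29, 31, 7, 5}.
  Root 1: left subtree has 1 node {17}, right has 0 { }.
  Root 34: left subtree has 1 node {4}, right has 4 {29, 31, 7, 5}.
    Root 29: left subtree has 0 nodes { }, right has 3 {31, 7, 5}.
      Root 7: left subtree has 1 node {31}, right has 1 {5}.

26, 1, 17, 34, 4, 29, 7, 31, 5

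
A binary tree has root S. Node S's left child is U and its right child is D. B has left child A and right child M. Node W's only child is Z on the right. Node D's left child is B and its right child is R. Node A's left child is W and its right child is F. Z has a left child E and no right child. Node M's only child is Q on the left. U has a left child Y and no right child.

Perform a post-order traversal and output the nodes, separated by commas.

Post-order visits the left subtree, then the right subtree, then the node.
At S: go left to U.
  At U: go left to Y.
    Y is a leaf — visit Y.
  At U: no right child.
  Visit U.
At S: go right to D.
  At D: go left to B.
    At B: go left to A.
      At A: go left to W.
        At W: no left child.
        At W: go right to Z.
          At Z: go left to E.
            E is a leaf — visit E.
          At Z: no right child.
          Visit Z.
        Visit W.
      At A: go right to F.
        F is a leaf — visit F.
      Visit A.
    At B: go right to M.
      At M: go left to Q.
        Q is a leaf — visit Q.
      At M: no right child.
      Visit M.
    Visit B.
  At D: go right to R.
    R is a leaf — visit R.
  Visit D.
Visit S.

Y, U, E, Z, W, F, A, Q, M, B, R, D, S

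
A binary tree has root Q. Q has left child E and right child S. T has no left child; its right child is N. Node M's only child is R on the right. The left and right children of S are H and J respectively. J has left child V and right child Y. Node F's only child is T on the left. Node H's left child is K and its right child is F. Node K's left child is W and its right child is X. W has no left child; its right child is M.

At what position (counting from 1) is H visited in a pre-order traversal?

4

Pre-order visits the node, then its left subtree, then its right subtree.
Visit Q.
At Q: go left to E.
  E is a leaf — visit E.
At Q: go right to S.
  Visit S.
  At S: go left to H.
    Visit H.
    At H: go left to K.
      Visit K.
      At K: go left to W.
        Visit W.
        At W: no left child.
        At W: go right to M.
          Visit M.
          At M: no left child.
          At M: go right to R.
            R is a leaf — visit R.
      At K: go right to X.
        X is a leaf — visit X.
    At H: go right to F.
      Visit F.
      At F: go left to T.
        Visit T.
        At T: no left child.
        At T: go right to N.
          N is a leaf — visit N.
      At F: no right child.
  At S: go right to J.
    Visit J.
    At J: go left to V.
      V is a leaf — visit V.
    At J: go right to Y.
      Y is a leaf — visit Y.
Full pre-order sequence: Q, E, S, H, K, W, M, R, X, F, T, N, J, V, Y.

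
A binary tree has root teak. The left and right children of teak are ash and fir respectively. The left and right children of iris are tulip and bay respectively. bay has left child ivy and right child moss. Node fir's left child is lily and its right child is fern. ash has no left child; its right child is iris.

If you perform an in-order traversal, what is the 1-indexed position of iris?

3

In-order visits the left subtree, then the node, then the right subtree.
At teak: go left to ash.
  At ash: no left child.
  Visit ash.
  At ash: go right to iris.
    At iris: go left to tulip.
      tulip is a leaf — visit tulip.
    Visit iris.
    At iris: go right to bay.
      At bay: go left to ivy.
        ivy is a leaf — visit ivy.
      Visit bay.
      At bay: go right to moss.
        moss is a leaf — visit moss.
Visit teak.
At teak: go right to fir.
  At fir: go left to lily.
    lily is a leaf — visit lily.
  Visit fir.
  At fir: go right to fern.
    fern is a leaf — visit fern.
Full in-order sequence: ash, tulip, iris, ivy, bay, moss, teak, lily, fir, fern.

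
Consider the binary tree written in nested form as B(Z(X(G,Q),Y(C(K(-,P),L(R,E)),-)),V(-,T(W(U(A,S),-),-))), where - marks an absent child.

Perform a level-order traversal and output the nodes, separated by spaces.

Level-order visits nodes level by level from the root, left to right within each level.
Level 0: B
Level 1: Z, V
Level 2: X, Y, T
Level 3: G, Q, C, W
Level 4: K, L, U
Level 5: P, R, E, A, S

B Z V X Y T G Q C W K L U P R E A S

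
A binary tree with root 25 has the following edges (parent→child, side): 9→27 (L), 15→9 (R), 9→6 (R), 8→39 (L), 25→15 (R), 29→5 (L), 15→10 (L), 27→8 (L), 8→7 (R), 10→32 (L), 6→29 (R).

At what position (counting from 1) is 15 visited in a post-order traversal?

11

Post-order visits the left subtree, then the right subtree, then the node.
At 25: no left child.
At 25: go right to 15.
  At 15: go left to 10.
    At 10: go left to 32.
      32 is a leaf — visit 32.
    At 10: no right child.
    Visit 10.
  At 15: go right to 9.
    At 9: go left to 27.
      At 27: go left to 8.
        At 8: go left to 39.
          39 is a leaf — visit 39.
        At 8: go right to 7.
          7 is a leaf — visit 7.
        Visit 8.
      At 27: no right child.
      Visit 27.
    At 9: go right to 6.
      At 6: no left child.
      At 6: go right to 29.
        At 29: go left to 5.
          5 is a leaf — visit 5.
        At 29: no right child.
        Visit 29.
      Visit 6.
    Visit 9.
  Visit 15.
Visit 25.
Full post-order sequence: 32, 10, 39, 7, 8, 27, 5, 29, 6, 9, 15, 25.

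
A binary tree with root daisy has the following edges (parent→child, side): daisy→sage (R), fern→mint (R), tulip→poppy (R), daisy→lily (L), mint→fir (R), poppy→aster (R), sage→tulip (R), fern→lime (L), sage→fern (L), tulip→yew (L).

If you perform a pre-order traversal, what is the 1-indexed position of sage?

3

Pre-order visits the node, then its left subtree, then its right subtree.
Visit daisy.
At daisy: go left to lily.
  lily is a leaf — visit lily.
At daisy: go right to sage.
  Visit sage.
  At sage: go left to fern.
    Visit fern.
    At fern: go left to lime.
      lime is a leaf — visit lime.
    At fern: go right to mint.
      Visit mint.
      At mint: no left child.
      At mint: go right to fir.
        fir is a leaf — visit fir.
  At sage: go right to tulip.
    Visit tulip.
    At tulip: go left to yew.
      yew is a leaf — visit yew.
    At tulip: go right to poppy.
      Visit poppy.
      At poppy: no left child.
      At poppy: go right to aster.
        aster is a leaf — visit aster.
Full pre-order sequence: daisy, lily, sage, fern, lime, mint, fir, tulip, yew, poppy, aster.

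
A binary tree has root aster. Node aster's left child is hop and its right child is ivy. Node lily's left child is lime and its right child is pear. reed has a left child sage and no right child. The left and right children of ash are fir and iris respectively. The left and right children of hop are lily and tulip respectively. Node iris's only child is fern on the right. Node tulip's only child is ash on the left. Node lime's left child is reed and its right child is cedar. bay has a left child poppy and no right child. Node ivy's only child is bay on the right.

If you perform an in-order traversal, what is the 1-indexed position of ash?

In-order visits the left subtree, then the node, then the right subtree.
At aster: go left to hop.
  At hop: go left to lily.
    At lily: go left to lime.
      At lime: go left to reed.
        At reed: go left to sage.
          sage is a leaf — visit sage.
        Visit reed.
        At reed: no right child.
      Visit lime.
      At lime: go right to cedar.
        cedar is a leaf — visit cedar.
    Visit lily.
    At lily: go right to pear.
      pear is a leaf — visit pear.
  Visit hop.
  At hop: go right to tulip.
    At tulip: go left to ash.
      At ash: go left to fir.
        fir is a leaf — visit fir.
      Visit ash.
      At ash: go right to iris.
        At iris: no left child.
        Visit iris.
        At iris: go right to fern.
          fern is a leaf — visit fern.
    Visit tulip.
    At tulip: no right child.
Visit aster.
At aster: go right to ivy.
  At ivy: no left child.
  Visit ivy.
  At ivy: go right to bay.
    At bay: go left to poppy.
      poppy is a leaf — visit poppy.
    Visit bay.
    At bay: no right child.
Full in-order sequence: sage, reed, lime, cedar, lily, pear, hop, fir, ash, iris, fern, tulip, aster, ivy, poppy, bay.

9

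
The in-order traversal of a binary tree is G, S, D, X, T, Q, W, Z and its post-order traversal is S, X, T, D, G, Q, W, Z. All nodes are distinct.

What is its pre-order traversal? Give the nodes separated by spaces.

The last element of post-order is the root; it splits in-order into left and right subtrees.
Root Z: left subtree has 7 nodes {G, S, D, X, T, Q, W}, right has 0 { }.
  Root W: left subtree has 6 nodes {G, S, D, X, T, Q}, right has 0 { }.
    Root Q: left subtree has 5 nodes {G, S, D, X, T}, right has 0 { }.
      Root G: left subtree has 0 nodes { }, right has 4 {S, D, X, T}.
        Root D: left subtree has 1 node {S}, right has 2 {X, T}.
          Root T: left subtree has 1 node {X}, right has 0 { }.

Z W Q G D S T X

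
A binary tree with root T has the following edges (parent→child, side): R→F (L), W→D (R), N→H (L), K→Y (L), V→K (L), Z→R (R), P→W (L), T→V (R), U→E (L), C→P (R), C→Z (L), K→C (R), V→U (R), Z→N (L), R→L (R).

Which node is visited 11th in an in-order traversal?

In-order visits the left subtree, then the node, then the right subtree.
At T: no left child.
Visit T.
At T: go right to V.
  At V: go left to K.
    At K: go left to Y.
      Y is a leaf — visit Y.
    Visit K.
    At K: go right to C.
      At C: go left to Z.
        At Z: go left to N.
          At N: go left to H.
            H is a leaf — visit H.
          Visit N.
          At N: no right child.
        Visit Z.
        At Z: go right to R.
          At R: go left to F.
            F is a leaf — visit F.
          Visit R.
          At R: go right to L.
            L is a leaf — visit L.
      Visit C.
      At C: go right to P.
        At P: go left to W.
          At W: no left child.
          Visit W.
          At W: go right to D.
            D is a leaf — visit D.
        Visit P.
        At P: no right child.
  Visit V.
  At V: go right to U.
    At U: go left to E.
      E is a leaf — visit E.
    Visit U.
    At U: no right child.
Full in-order sequence: T, Y, K, H, N, Z, F, R, L, C, W, D, P, V, E, U.

W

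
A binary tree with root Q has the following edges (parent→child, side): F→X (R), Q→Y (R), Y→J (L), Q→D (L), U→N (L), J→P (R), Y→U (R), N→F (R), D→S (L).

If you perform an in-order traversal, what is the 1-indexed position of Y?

6

In-order visits the left subtree, then the node, then the right subtree.
At Q: go left to D.
  At D: go left to S.
    S is a leaf — visit S.
  Visit D.
  At D: no right child.
Visit Q.
At Q: go right to Y.
  At Y: go left to J.
    At J: no left child.
    Visit J.
    At J: go right to P.
      P is a leaf — visit P.
  Visit Y.
  At Y: go right to U.
    At U: go left to N.
      At N: no left child.
      Visit N.
      At N: go right to F.
        At F: no left child.
        Visit F.
        At F: go right to X.
          X is a leaf — visit X.
    Visit U.
    At U: no right child.
Full in-order sequence: S, D, Q, J, P, Y, N, F, X, U.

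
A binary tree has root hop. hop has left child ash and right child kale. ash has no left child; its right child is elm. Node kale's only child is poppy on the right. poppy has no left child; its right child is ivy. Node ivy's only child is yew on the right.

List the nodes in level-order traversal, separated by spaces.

Level-order visits nodes level by level from the root, left to right within each level.
Level 0: hop
Level 1: ash, kale
Level 2: elm, poppy
Level 3: ivy
Level 4: yew

hop ash kale elm poppy ivy yew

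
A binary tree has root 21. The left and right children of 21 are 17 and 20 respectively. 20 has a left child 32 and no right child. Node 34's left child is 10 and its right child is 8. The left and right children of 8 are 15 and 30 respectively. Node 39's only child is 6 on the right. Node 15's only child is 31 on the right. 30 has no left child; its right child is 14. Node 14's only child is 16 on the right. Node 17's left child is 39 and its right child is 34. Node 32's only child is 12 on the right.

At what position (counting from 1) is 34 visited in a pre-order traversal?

5

Pre-order visits the node, then its left subtree, then its right subtree.
Visit 21.
At 21: go left to 17.
  Visit 17.
  At 17: go left to 39.
    Visit 39.
    At 39: no left child.
    At 39: go right to 6.
      6 is a leaf — visit 6.
  At 17: go right to 34.
    Visit 34.
    At 34: go left to 10.
      10 is a leaf — visit 10.
    At 34: go right to 8.
      Visit 8.
      At 8: go left to 15.
        Visit 15.
        At 15: no left child.
        At 15: go right to 31.
          31 is a leaf — visit 31.
      At 8: go right to 30.
        Visit 30.
        At 30: no left child.
        At 30: go right to 14.
          Visit 14.
          At 14: no left child.
          At 14: go right to 16.
            16 is a leaf — visit 16.
At 21: go right to 20.
  Visit 20.
  At 20: go left to 32.
    Visit 32.
    At 32: no left child.
    At 32: go right to 12.
      12 is a leaf — visit 12.
  At 20: no right child.
Full pre-order sequence: 21, 17, 39, 6, 34, 10, 8, 15, 31, 30, 14, 16, 20, 32, 12.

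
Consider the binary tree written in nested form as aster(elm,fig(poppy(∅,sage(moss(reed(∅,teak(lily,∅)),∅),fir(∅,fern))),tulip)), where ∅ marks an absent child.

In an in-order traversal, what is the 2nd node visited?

aster

In-order visits the left subtree, then the node, then the right subtree.
At aster: go left to elm.
  elm is a leaf — visit elm.
Visit aster.
At aster: go right to fig.
  At fig: go left to poppy.
    At poppy: no left child.
    Visit poppy.
    At poppy: go right to sage.
      At sage: go left to moss.
        At moss: go left to reed.
          At reed: no left child.
          Visit reed.
          At reed: go right to teak.
            At teak: go left to lily.
              lily is a leaf — visit lily.
            Visit teak.
            At teak: no right child.
        Visit moss.
        At moss: no right child.
      Visit sage.
      At sage: go right to fir.
        At fir: no left child.
        Visit fir.
        At fir: go right to fern.
          fern is a leaf — visit fern.
  Visit fig.
  At fig: go right to tulip.
    tulip is a leaf — visit tulip.
Full in-order sequence: elm, aster, poppy, reed, lily, teak, moss, sage, fir, fern, fig, tulip.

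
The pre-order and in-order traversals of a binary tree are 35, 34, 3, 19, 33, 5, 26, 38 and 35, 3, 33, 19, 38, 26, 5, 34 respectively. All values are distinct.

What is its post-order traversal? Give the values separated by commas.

33, 38, 26, 5, 19, 3, 34, 35

The first element of pre-order is the root; it splits in-order into left and right subtrees.
Root 35: left subtree has 0 nodes { }, right has 7 {3, 33, 19, 38, 26, 5, 34}.
  Root 34: left subtree has 6 nodes {3, 33, 19, 38, 26, 5}, right has 0 { }.
    Root 3: left subtree has 0 nodes { }, right has 5 {33, 19, 38, 26, 5}.
      Root 19: left subtree has 1 node {33}, right has 3 {38, 26, 5}.
        Root 5: left subtree has 2 nodes {38, 26}, right has 0 { }.
          Root 26: left subtree has 1 node {38}, right has 0 { }.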